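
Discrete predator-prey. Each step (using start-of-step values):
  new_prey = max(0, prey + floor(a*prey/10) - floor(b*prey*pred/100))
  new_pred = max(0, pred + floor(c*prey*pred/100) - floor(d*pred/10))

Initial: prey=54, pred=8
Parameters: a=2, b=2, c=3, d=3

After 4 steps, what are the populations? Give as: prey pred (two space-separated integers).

Answer: 0 107

Derivation:
Step 1: prey: 54+10-8=56; pred: 8+12-2=18
Step 2: prey: 56+11-20=47; pred: 18+30-5=43
Step 3: prey: 47+9-40=16; pred: 43+60-12=91
Step 4: prey: 16+3-29=0; pred: 91+43-27=107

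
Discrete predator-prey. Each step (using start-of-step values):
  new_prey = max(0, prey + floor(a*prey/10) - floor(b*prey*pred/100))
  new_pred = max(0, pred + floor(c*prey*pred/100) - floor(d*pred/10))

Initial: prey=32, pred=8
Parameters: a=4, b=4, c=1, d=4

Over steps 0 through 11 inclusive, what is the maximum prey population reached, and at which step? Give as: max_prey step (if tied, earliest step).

Answer: 58 7

Derivation:
Step 1: prey: 32+12-10=34; pred: 8+2-3=7
Step 2: prey: 34+13-9=38; pred: 7+2-2=7
Step 3: prey: 38+15-10=43; pred: 7+2-2=7
Step 4: prey: 43+17-12=48; pred: 7+3-2=8
Step 5: prey: 48+19-15=52; pred: 8+3-3=8
Step 6: prey: 52+20-16=56; pred: 8+4-3=9
Step 7: prey: 56+22-20=58; pred: 9+5-3=11
Step 8: prey: 58+23-25=56; pred: 11+6-4=13
Step 9: prey: 56+22-29=49; pred: 13+7-5=15
Step 10: prey: 49+19-29=39; pred: 15+7-6=16
Step 11: prey: 39+15-24=30; pred: 16+6-6=16
Max prey = 58 at step 7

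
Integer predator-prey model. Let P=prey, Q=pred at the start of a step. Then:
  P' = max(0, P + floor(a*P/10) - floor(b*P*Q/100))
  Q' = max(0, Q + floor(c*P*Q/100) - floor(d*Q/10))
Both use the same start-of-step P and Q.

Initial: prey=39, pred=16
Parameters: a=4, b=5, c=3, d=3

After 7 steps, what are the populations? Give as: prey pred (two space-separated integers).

Answer: 0 8

Derivation:
Step 1: prey: 39+15-31=23; pred: 16+18-4=30
Step 2: prey: 23+9-34=0; pred: 30+20-9=41
Step 3: prey: 0+0-0=0; pred: 41+0-12=29
Step 4: prey: 0+0-0=0; pred: 29+0-8=21
Step 5: prey: 0+0-0=0; pred: 21+0-6=15
Step 6: prey: 0+0-0=0; pred: 15+0-4=11
Step 7: prey: 0+0-0=0; pred: 11+0-3=8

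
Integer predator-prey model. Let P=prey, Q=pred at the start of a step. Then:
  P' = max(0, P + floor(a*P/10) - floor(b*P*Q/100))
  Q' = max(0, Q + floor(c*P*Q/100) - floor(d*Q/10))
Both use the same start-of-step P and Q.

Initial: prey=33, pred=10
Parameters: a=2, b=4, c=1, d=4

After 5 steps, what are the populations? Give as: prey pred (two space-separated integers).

Step 1: prey: 33+6-13=26; pred: 10+3-4=9
Step 2: prey: 26+5-9=22; pred: 9+2-3=8
Step 3: prey: 22+4-7=19; pred: 8+1-3=6
Step 4: prey: 19+3-4=18; pred: 6+1-2=5
Step 5: prey: 18+3-3=18; pred: 5+0-2=3

Answer: 18 3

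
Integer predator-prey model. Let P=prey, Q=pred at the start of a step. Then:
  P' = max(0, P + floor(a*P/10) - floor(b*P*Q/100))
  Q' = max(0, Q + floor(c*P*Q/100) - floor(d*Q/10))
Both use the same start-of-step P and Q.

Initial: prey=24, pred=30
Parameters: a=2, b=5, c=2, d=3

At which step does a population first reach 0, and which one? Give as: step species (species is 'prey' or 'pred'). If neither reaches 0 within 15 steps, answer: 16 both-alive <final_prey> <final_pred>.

Answer: 1 prey

Derivation:
Step 1: prey: 24+4-36=0; pred: 30+14-9=35
First extinction: prey at step 1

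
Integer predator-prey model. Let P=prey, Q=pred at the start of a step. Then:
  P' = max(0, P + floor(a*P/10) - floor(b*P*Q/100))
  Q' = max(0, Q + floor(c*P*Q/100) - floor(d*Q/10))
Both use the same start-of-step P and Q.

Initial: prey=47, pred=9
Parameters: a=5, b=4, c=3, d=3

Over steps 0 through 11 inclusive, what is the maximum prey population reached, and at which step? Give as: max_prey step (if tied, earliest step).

Step 1: prey: 47+23-16=54; pred: 9+12-2=19
Step 2: prey: 54+27-41=40; pred: 19+30-5=44
Step 3: prey: 40+20-70=0; pred: 44+52-13=83
Step 4: prey: 0+0-0=0; pred: 83+0-24=59
Step 5: prey: 0+0-0=0; pred: 59+0-17=42
Step 6: prey: 0+0-0=0; pred: 42+0-12=30
Step 7: prey: 0+0-0=0; pred: 30+0-9=21
Step 8: prey: 0+0-0=0; pred: 21+0-6=15
Step 9: prey: 0+0-0=0; pred: 15+0-4=11
Step 10: prey: 0+0-0=0; pred: 11+0-3=8
Step 11: prey: 0+0-0=0; pred: 8+0-2=6
Max prey = 54 at step 1

Answer: 54 1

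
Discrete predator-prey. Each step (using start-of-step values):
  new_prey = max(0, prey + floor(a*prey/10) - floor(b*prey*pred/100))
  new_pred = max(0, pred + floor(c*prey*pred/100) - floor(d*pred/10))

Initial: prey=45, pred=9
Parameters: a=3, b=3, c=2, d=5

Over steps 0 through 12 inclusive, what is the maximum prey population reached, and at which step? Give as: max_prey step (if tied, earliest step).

Step 1: prey: 45+13-12=46; pred: 9+8-4=13
Step 2: prey: 46+13-17=42; pred: 13+11-6=18
Step 3: prey: 42+12-22=32; pred: 18+15-9=24
Step 4: prey: 32+9-23=18; pred: 24+15-12=27
Step 5: prey: 18+5-14=9; pred: 27+9-13=23
Step 6: prey: 9+2-6=5; pred: 23+4-11=16
Step 7: prey: 5+1-2=4; pred: 16+1-8=9
Step 8: prey: 4+1-1=4; pred: 9+0-4=5
Step 9: prey: 4+1-0=5; pred: 5+0-2=3
Step 10: prey: 5+1-0=6; pred: 3+0-1=2
Step 11: prey: 6+1-0=7; pred: 2+0-1=1
Step 12: prey: 7+2-0=9; pred: 1+0-0=1
Max prey = 46 at step 1

Answer: 46 1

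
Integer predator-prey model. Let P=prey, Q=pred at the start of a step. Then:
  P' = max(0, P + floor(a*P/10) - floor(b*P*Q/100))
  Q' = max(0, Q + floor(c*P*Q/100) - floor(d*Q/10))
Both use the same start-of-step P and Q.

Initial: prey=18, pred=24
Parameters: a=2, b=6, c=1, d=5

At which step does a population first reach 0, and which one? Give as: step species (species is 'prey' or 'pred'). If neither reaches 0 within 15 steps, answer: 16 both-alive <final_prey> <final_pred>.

Step 1: prey: 18+3-25=0; pred: 24+4-12=16
First extinction: prey at step 1

Answer: 1 prey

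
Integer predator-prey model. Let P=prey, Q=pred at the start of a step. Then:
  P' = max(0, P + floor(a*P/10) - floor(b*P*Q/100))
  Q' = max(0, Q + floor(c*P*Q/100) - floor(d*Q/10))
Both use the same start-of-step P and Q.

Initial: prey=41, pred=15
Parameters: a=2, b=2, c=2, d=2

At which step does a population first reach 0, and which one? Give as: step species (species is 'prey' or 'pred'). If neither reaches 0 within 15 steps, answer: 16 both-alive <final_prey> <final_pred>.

Step 1: prey: 41+8-12=37; pred: 15+12-3=24
Step 2: prey: 37+7-17=27; pred: 24+17-4=37
Step 3: prey: 27+5-19=13; pred: 37+19-7=49
Step 4: prey: 13+2-12=3; pred: 49+12-9=52
Step 5: prey: 3+0-3=0; pred: 52+3-10=45
First extinction: prey at step 5

Answer: 5 prey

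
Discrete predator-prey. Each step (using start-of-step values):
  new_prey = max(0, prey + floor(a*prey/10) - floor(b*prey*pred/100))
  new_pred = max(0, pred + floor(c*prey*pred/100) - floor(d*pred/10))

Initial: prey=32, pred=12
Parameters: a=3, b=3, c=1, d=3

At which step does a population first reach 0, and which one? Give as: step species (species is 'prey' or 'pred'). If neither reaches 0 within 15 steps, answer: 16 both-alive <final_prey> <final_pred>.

Step 1: prey: 32+9-11=30; pred: 12+3-3=12
Step 2: prey: 30+9-10=29; pred: 12+3-3=12
Step 3: prey: 29+8-10=27; pred: 12+3-3=12
Step 4: prey: 27+8-9=26; pred: 12+3-3=12
Step 5: prey: 26+7-9=24; pred: 12+3-3=12
Step 6: prey: 24+7-8=23; pred: 12+2-3=11
Step 7: prey: 23+6-7=22; pred: 11+2-3=10
Step 8: prey: 22+6-6=22; pred: 10+2-3=9
Step 9: prey: 22+6-5=23; pred: 9+1-2=8
Step 10: prey: 23+6-5=24; pred: 8+1-2=7
Step 11: prey: 24+7-5=26; pred: 7+1-2=6
Step 12: prey: 26+7-4=29; pred: 6+1-1=6
Step 13: prey: 29+8-5=32; pred: 6+1-1=6
Step 14: prey: 32+9-5=36; pred: 6+1-1=6
Step 15: prey: 36+10-6=40; pred: 6+2-1=7
No extinction within 15 steps

Answer: 16 both-alive 40 7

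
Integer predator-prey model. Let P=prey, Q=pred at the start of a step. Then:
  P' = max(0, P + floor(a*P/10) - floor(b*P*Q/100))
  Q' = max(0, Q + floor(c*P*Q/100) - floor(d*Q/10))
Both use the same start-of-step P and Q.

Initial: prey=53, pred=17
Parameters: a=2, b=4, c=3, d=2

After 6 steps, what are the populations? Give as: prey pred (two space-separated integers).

Step 1: prey: 53+10-36=27; pred: 17+27-3=41
Step 2: prey: 27+5-44=0; pred: 41+33-8=66
Step 3: prey: 0+0-0=0; pred: 66+0-13=53
Step 4: prey: 0+0-0=0; pred: 53+0-10=43
Step 5: prey: 0+0-0=0; pred: 43+0-8=35
Step 6: prey: 0+0-0=0; pred: 35+0-7=28

Answer: 0 28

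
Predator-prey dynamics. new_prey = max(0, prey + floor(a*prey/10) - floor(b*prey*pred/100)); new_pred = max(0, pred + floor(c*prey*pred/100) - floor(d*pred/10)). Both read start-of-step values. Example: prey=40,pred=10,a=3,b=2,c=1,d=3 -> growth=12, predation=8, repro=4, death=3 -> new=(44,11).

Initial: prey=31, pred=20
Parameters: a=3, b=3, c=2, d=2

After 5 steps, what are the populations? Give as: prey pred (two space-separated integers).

Answer: 0 24

Derivation:
Step 1: prey: 31+9-18=22; pred: 20+12-4=28
Step 2: prey: 22+6-18=10; pred: 28+12-5=35
Step 3: prey: 10+3-10=3; pred: 35+7-7=35
Step 4: prey: 3+0-3=0; pred: 35+2-7=30
Step 5: prey: 0+0-0=0; pred: 30+0-6=24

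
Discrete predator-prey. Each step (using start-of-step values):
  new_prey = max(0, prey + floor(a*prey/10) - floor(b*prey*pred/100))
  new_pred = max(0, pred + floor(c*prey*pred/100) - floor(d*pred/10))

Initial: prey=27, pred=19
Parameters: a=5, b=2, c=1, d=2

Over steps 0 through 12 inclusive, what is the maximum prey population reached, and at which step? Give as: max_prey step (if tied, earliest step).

Step 1: prey: 27+13-10=30; pred: 19+5-3=21
Step 2: prey: 30+15-12=33; pred: 21+6-4=23
Step 3: prey: 33+16-15=34; pred: 23+7-4=26
Step 4: prey: 34+17-17=34; pred: 26+8-5=29
Step 5: prey: 34+17-19=32; pred: 29+9-5=33
Step 6: prey: 32+16-21=27; pred: 33+10-6=37
Step 7: prey: 27+13-19=21; pred: 37+9-7=39
Step 8: prey: 21+10-16=15; pred: 39+8-7=40
Step 9: prey: 15+7-12=10; pred: 40+6-8=38
Step 10: prey: 10+5-7=8; pred: 38+3-7=34
Step 11: prey: 8+4-5=7; pred: 34+2-6=30
Step 12: prey: 7+3-4=6; pred: 30+2-6=26
Max prey = 34 at step 3

Answer: 34 3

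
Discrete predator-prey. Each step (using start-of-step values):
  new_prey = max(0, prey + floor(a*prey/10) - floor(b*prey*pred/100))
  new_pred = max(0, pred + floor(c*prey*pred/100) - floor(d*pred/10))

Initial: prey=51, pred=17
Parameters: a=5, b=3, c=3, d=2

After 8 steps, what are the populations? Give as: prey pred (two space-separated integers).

Step 1: prey: 51+25-26=50; pred: 17+26-3=40
Step 2: prey: 50+25-60=15; pred: 40+60-8=92
Step 3: prey: 15+7-41=0; pred: 92+41-18=115
Step 4: prey: 0+0-0=0; pred: 115+0-23=92
Step 5: prey: 0+0-0=0; pred: 92+0-18=74
Step 6: prey: 0+0-0=0; pred: 74+0-14=60
Step 7: prey: 0+0-0=0; pred: 60+0-12=48
Step 8: prey: 0+0-0=0; pred: 48+0-9=39

Answer: 0 39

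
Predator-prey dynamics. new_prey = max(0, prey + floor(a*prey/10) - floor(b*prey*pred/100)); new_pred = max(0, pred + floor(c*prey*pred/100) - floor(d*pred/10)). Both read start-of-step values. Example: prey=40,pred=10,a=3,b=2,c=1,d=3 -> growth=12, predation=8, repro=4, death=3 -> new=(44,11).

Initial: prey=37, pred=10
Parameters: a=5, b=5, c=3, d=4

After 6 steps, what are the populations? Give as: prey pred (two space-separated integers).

Step 1: prey: 37+18-18=37; pred: 10+11-4=17
Step 2: prey: 37+18-31=24; pred: 17+18-6=29
Step 3: prey: 24+12-34=2; pred: 29+20-11=38
Step 4: prey: 2+1-3=0; pred: 38+2-15=25
Step 5: prey: 0+0-0=0; pred: 25+0-10=15
Step 6: prey: 0+0-0=0; pred: 15+0-6=9

Answer: 0 9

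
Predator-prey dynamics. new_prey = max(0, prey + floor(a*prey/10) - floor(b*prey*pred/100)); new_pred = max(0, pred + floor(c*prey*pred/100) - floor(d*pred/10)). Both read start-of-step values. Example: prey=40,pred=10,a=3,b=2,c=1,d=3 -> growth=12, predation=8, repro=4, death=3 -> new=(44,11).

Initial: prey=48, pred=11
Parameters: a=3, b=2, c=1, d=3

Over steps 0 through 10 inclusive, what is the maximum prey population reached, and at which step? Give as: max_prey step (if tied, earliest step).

Answer: 54 2

Derivation:
Step 1: prey: 48+14-10=52; pred: 11+5-3=13
Step 2: prey: 52+15-13=54; pred: 13+6-3=16
Step 3: prey: 54+16-17=53; pred: 16+8-4=20
Step 4: prey: 53+15-21=47; pred: 20+10-6=24
Step 5: prey: 47+14-22=39; pred: 24+11-7=28
Step 6: prey: 39+11-21=29; pred: 28+10-8=30
Step 7: prey: 29+8-17=20; pred: 30+8-9=29
Step 8: prey: 20+6-11=15; pred: 29+5-8=26
Step 9: prey: 15+4-7=12; pred: 26+3-7=22
Step 10: prey: 12+3-5=10; pred: 22+2-6=18
Max prey = 54 at step 2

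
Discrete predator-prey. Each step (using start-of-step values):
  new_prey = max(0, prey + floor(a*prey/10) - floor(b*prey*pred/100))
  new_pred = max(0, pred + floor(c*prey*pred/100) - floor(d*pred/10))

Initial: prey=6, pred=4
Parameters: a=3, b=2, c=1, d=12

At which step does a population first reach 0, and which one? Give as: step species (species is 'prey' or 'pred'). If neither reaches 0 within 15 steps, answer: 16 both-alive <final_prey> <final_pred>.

Answer: 1 pred

Derivation:
Step 1: prey: 6+1-0=7; pred: 4+0-4=0
First extinction: pred at step 1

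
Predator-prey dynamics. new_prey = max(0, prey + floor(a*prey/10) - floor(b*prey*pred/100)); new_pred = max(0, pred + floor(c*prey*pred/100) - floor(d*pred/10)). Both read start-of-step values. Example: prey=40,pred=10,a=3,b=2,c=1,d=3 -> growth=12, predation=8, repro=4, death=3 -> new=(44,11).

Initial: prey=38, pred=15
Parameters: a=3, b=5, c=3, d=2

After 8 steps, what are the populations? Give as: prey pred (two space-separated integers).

Step 1: prey: 38+11-28=21; pred: 15+17-3=29
Step 2: prey: 21+6-30=0; pred: 29+18-5=42
Step 3: prey: 0+0-0=0; pred: 42+0-8=34
Step 4: prey: 0+0-0=0; pred: 34+0-6=28
Step 5: prey: 0+0-0=0; pred: 28+0-5=23
Step 6: prey: 0+0-0=0; pred: 23+0-4=19
Step 7: prey: 0+0-0=0; pred: 19+0-3=16
Step 8: prey: 0+0-0=0; pred: 16+0-3=13

Answer: 0 13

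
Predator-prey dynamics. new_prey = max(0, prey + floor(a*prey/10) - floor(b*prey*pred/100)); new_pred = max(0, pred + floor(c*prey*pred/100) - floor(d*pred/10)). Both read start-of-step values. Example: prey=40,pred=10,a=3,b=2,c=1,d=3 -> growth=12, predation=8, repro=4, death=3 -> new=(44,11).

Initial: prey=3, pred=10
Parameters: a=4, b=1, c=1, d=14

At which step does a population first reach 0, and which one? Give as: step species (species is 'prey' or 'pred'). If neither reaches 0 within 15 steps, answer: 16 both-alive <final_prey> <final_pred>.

Step 1: prey: 3+1-0=4; pred: 10+0-14=0
First extinction: pred at step 1

Answer: 1 pred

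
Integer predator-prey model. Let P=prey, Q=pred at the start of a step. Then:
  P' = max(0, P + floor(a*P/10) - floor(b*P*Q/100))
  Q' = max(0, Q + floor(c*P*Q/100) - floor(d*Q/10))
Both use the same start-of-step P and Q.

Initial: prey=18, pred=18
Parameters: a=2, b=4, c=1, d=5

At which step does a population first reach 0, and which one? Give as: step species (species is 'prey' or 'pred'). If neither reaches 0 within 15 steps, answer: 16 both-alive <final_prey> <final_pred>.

Step 1: prey: 18+3-12=9; pred: 18+3-9=12
Step 2: prey: 9+1-4=6; pred: 12+1-6=7
Step 3: prey: 6+1-1=6; pred: 7+0-3=4
Step 4: prey: 6+1-0=7; pred: 4+0-2=2
Step 5: prey: 7+1-0=8; pred: 2+0-1=1
Step 6: prey: 8+1-0=9; pred: 1+0-0=1
Step 7: prey: 9+1-0=10; pred: 1+0-0=1
Step 8: prey: 10+2-0=12; pred: 1+0-0=1
Step 9: prey: 12+2-0=14; pred: 1+0-0=1
Step 10: prey: 14+2-0=16; pred: 1+0-0=1
Step 11: prey: 16+3-0=19; pred: 1+0-0=1
Step 12: prey: 19+3-0=22; pred: 1+0-0=1
Step 13: prey: 22+4-0=26; pred: 1+0-0=1
Step 14: prey: 26+5-1=30; pred: 1+0-0=1
Step 15: prey: 30+6-1=35; pred: 1+0-0=1
No extinction within 15 steps

Answer: 16 both-alive 35 1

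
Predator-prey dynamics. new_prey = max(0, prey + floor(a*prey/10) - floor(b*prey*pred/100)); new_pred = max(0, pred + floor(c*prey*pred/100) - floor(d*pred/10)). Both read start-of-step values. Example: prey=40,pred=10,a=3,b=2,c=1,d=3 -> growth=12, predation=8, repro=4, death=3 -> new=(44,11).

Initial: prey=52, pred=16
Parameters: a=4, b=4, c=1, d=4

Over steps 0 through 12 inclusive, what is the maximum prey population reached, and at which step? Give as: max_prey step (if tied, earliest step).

Step 1: prey: 52+20-33=39; pred: 16+8-6=18
Step 2: prey: 39+15-28=26; pred: 18+7-7=18
Step 3: prey: 26+10-18=18; pred: 18+4-7=15
Step 4: prey: 18+7-10=15; pred: 15+2-6=11
Step 5: prey: 15+6-6=15; pred: 11+1-4=8
Step 6: prey: 15+6-4=17; pred: 8+1-3=6
Step 7: prey: 17+6-4=19; pred: 6+1-2=5
Step 8: prey: 19+7-3=23; pred: 5+0-2=3
Step 9: prey: 23+9-2=30; pred: 3+0-1=2
Step 10: prey: 30+12-2=40; pred: 2+0-0=2
Step 11: prey: 40+16-3=53; pred: 2+0-0=2
Step 12: prey: 53+21-4=70; pred: 2+1-0=3
Max prey = 70 at step 12

Answer: 70 12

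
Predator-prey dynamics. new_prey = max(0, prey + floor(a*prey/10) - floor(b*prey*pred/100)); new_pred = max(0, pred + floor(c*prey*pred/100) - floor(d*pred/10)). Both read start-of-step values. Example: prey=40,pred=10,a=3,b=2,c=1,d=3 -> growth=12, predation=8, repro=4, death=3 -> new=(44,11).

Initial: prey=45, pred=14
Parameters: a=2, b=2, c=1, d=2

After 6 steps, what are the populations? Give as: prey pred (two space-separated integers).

Answer: 9 23

Derivation:
Step 1: prey: 45+9-12=42; pred: 14+6-2=18
Step 2: prey: 42+8-15=35; pred: 18+7-3=22
Step 3: prey: 35+7-15=27; pred: 22+7-4=25
Step 4: prey: 27+5-13=19; pred: 25+6-5=26
Step 5: prey: 19+3-9=13; pred: 26+4-5=25
Step 6: prey: 13+2-6=9; pred: 25+3-5=23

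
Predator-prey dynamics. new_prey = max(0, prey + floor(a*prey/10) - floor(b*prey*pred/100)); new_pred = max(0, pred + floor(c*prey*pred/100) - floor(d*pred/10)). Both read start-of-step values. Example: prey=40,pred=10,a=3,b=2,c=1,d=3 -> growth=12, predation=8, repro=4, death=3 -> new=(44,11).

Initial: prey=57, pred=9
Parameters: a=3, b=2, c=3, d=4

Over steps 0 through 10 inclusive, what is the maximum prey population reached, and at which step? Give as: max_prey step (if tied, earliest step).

Step 1: prey: 57+17-10=64; pred: 9+15-3=21
Step 2: prey: 64+19-26=57; pred: 21+40-8=53
Step 3: prey: 57+17-60=14; pred: 53+90-21=122
Step 4: prey: 14+4-34=0; pred: 122+51-48=125
Step 5: prey: 0+0-0=0; pred: 125+0-50=75
Step 6: prey: 0+0-0=0; pred: 75+0-30=45
Step 7: prey: 0+0-0=0; pred: 45+0-18=27
Step 8: prey: 0+0-0=0; pred: 27+0-10=17
Step 9: prey: 0+0-0=0; pred: 17+0-6=11
Step 10: prey: 0+0-0=0; pred: 11+0-4=7
Max prey = 64 at step 1

Answer: 64 1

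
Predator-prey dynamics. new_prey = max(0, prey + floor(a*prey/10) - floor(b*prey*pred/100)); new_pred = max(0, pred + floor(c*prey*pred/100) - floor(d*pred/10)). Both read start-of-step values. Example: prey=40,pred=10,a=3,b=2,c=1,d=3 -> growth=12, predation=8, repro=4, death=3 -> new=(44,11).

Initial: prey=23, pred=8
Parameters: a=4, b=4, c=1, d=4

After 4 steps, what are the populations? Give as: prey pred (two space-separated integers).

Step 1: prey: 23+9-7=25; pred: 8+1-3=6
Step 2: prey: 25+10-6=29; pred: 6+1-2=5
Step 3: prey: 29+11-5=35; pred: 5+1-2=4
Step 4: prey: 35+14-5=44; pred: 4+1-1=4

Answer: 44 4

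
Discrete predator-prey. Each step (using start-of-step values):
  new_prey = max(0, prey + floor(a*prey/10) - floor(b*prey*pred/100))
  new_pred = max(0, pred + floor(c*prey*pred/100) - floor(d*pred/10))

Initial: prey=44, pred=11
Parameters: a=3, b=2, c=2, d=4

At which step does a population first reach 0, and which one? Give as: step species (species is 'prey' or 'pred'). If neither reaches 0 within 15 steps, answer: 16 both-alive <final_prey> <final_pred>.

Answer: 16 both-alive 1 2

Derivation:
Step 1: prey: 44+13-9=48; pred: 11+9-4=16
Step 2: prey: 48+14-15=47; pred: 16+15-6=25
Step 3: prey: 47+14-23=38; pred: 25+23-10=38
Step 4: prey: 38+11-28=21; pred: 38+28-15=51
Step 5: prey: 21+6-21=6; pred: 51+21-20=52
Step 6: prey: 6+1-6=1; pred: 52+6-20=38
Step 7: prey: 1+0-0=1; pred: 38+0-15=23
Step 8: prey: 1+0-0=1; pred: 23+0-9=14
Step 9: prey: 1+0-0=1; pred: 14+0-5=9
Step 10: prey: 1+0-0=1; pred: 9+0-3=6
Step 11: prey: 1+0-0=1; pred: 6+0-2=4
Step 12: prey: 1+0-0=1; pred: 4+0-1=3
Step 13: prey: 1+0-0=1; pred: 3+0-1=2
Step 14: prey: 1+0-0=1; pred: 2+0-0=2
Steps 15-15: state stable at prey=1, pred=2 (no change)
No extinction within 15 steps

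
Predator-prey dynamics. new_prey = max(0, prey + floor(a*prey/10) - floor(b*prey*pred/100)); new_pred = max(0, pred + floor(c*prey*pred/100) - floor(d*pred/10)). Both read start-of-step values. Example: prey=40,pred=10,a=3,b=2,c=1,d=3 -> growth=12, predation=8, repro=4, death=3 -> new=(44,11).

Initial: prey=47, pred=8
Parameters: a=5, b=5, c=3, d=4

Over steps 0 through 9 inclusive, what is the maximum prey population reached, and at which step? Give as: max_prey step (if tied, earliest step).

Answer: 52 1

Derivation:
Step 1: prey: 47+23-18=52; pred: 8+11-3=16
Step 2: prey: 52+26-41=37; pred: 16+24-6=34
Step 3: prey: 37+18-62=0; pred: 34+37-13=58
Step 4: prey: 0+0-0=0; pred: 58+0-23=35
Step 5: prey: 0+0-0=0; pred: 35+0-14=21
Step 6: prey: 0+0-0=0; pred: 21+0-8=13
Step 7: prey: 0+0-0=0; pred: 13+0-5=8
Step 8: prey: 0+0-0=0; pred: 8+0-3=5
Step 9: prey: 0+0-0=0; pred: 5+0-2=3
Max prey = 52 at step 1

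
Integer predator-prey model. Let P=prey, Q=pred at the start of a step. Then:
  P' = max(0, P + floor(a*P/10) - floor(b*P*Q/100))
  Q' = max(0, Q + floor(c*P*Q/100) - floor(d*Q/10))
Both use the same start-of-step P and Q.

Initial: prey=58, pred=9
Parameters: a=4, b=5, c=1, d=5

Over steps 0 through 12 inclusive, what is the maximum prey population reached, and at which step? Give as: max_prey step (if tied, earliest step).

Answer: 78 12

Derivation:
Step 1: prey: 58+23-26=55; pred: 9+5-4=10
Step 2: prey: 55+22-27=50; pred: 10+5-5=10
Step 3: prey: 50+20-25=45; pred: 10+5-5=10
Step 4: prey: 45+18-22=41; pred: 10+4-5=9
Step 5: prey: 41+16-18=39; pred: 9+3-4=8
Step 6: prey: 39+15-15=39; pred: 8+3-4=7
Step 7: prey: 39+15-13=41; pred: 7+2-3=6
Step 8: prey: 41+16-12=45; pred: 6+2-3=5
Step 9: prey: 45+18-11=52; pred: 5+2-2=5
Step 10: prey: 52+20-13=59; pred: 5+2-2=5
Step 11: prey: 59+23-14=68; pred: 5+2-2=5
Step 12: prey: 68+27-17=78; pred: 5+3-2=6
Max prey = 78 at step 12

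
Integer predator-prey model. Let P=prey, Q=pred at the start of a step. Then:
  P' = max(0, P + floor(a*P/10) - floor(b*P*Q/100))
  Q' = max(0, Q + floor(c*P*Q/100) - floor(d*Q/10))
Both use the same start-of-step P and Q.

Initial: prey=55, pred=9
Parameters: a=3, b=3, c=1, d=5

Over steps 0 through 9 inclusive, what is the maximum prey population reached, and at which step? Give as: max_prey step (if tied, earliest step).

Answer: 59 2

Derivation:
Step 1: prey: 55+16-14=57; pred: 9+4-4=9
Step 2: prey: 57+17-15=59; pred: 9+5-4=10
Step 3: prey: 59+17-17=59; pred: 10+5-5=10
Step 4: prey: 59+17-17=59; pred: 10+5-5=10
Step 5: prey: 59+17-17=59; pred: 10+5-5=10
Step 6: prey: 59+17-17=59; pred: 10+5-5=10
Step 7: prey: 59+17-17=59; pred: 10+5-5=10
Step 8: prey: 59+17-17=59; pred: 10+5-5=10
Step 9: prey: 59+17-17=59; pred: 10+5-5=10
Max prey = 59 at step 2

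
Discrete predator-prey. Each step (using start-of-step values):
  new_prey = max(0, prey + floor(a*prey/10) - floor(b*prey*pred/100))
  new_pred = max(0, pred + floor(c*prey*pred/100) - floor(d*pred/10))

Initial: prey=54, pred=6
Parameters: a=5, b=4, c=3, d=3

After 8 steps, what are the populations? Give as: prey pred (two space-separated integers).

Step 1: prey: 54+27-12=69; pred: 6+9-1=14
Step 2: prey: 69+34-38=65; pred: 14+28-4=38
Step 3: prey: 65+32-98=0; pred: 38+74-11=101
Step 4: prey: 0+0-0=0; pred: 101+0-30=71
Step 5: prey: 0+0-0=0; pred: 71+0-21=50
Step 6: prey: 0+0-0=0; pred: 50+0-15=35
Step 7: prey: 0+0-0=0; pred: 35+0-10=25
Step 8: prey: 0+0-0=0; pred: 25+0-7=18

Answer: 0 18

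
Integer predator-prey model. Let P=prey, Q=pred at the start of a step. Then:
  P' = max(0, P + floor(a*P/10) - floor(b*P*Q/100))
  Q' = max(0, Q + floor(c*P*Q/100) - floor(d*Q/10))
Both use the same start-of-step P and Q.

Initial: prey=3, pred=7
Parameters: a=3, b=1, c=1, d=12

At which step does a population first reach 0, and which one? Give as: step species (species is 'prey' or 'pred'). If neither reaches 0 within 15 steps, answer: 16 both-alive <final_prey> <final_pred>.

Answer: 1 pred

Derivation:
Step 1: prey: 3+0-0=3; pred: 7+0-8=0
First extinction: pred at step 1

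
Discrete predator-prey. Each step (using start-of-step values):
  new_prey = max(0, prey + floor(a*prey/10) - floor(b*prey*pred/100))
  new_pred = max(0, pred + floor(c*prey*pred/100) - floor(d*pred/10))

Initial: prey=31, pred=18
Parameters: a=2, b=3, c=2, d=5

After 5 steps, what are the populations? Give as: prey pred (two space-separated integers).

Step 1: prey: 31+6-16=21; pred: 18+11-9=20
Step 2: prey: 21+4-12=13; pred: 20+8-10=18
Step 3: prey: 13+2-7=8; pred: 18+4-9=13
Step 4: prey: 8+1-3=6; pred: 13+2-6=9
Step 5: prey: 6+1-1=6; pred: 9+1-4=6

Answer: 6 6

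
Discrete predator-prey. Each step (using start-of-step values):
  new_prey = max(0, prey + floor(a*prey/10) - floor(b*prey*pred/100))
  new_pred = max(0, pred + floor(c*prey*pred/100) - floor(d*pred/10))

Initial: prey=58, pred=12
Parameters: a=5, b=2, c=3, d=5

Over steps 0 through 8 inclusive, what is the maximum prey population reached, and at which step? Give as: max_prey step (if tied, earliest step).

Answer: 74 1

Derivation:
Step 1: prey: 58+29-13=74; pred: 12+20-6=26
Step 2: prey: 74+37-38=73; pred: 26+57-13=70
Step 3: prey: 73+36-102=7; pred: 70+153-35=188
Step 4: prey: 7+3-26=0; pred: 188+39-94=133
Step 5: prey: 0+0-0=0; pred: 133+0-66=67
Step 6: prey: 0+0-0=0; pred: 67+0-33=34
Step 7: prey: 0+0-0=0; pred: 34+0-17=17
Step 8: prey: 0+0-0=0; pred: 17+0-8=9
Max prey = 74 at step 1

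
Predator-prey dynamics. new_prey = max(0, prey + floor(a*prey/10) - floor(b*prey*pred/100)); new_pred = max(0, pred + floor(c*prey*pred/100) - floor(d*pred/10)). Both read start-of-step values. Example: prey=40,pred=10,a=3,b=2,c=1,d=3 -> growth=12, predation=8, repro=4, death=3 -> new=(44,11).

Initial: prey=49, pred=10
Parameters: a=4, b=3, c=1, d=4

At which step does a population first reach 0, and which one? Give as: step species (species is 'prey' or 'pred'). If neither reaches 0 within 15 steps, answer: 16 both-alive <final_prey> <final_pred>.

Step 1: prey: 49+19-14=54; pred: 10+4-4=10
Step 2: prey: 54+21-16=59; pred: 10+5-4=11
Step 3: prey: 59+23-19=63; pred: 11+6-4=13
Step 4: prey: 63+25-24=64; pred: 13+8-5=16
Step 5: prey: 64+25-30=59; pred: 16+10-6=20
Step 6: prey: 59+23-35=47; pred: 20+11-8=23
Step 7: prey: 47+18-32=33; pred: 23+10-9=24
Step 8: prey: 33+13-23=23; pred: 24+7-9=22
Step 9: prey: 23+9-15=17; pred: 22+5-8=19
Step 10: prey: 17+6-9=14; pred: 19+3-7=15
Step 11: prey: 14+5-6=13; pred: 15+2-6=11
Step 12: prey: 13+5-4=14; pred: 11+1-4=8
Step 13: prey: 14+5-3=16; pred: 8+1-3=6
Step 14: prey: 16+6-2=20; pred: 6+0-2=4
Step 15: prey: 20+8-2=26; pred: 4+0-1=3
No extinction within 15 steps

Answer: 16 both-alive 26 3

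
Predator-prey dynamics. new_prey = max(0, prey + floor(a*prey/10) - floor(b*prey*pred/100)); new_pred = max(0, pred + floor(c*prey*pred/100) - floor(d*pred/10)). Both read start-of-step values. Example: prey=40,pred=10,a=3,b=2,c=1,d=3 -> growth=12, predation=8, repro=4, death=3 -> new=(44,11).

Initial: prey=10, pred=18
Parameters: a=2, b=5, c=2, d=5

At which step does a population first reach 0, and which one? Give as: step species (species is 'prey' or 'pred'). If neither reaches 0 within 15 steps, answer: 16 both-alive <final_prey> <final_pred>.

Answer: 16 both-alive 2 1

Derivation:
Step 1: prey: 10+2-9=3; pred: 18+3-9=12
Step 2: prey: 3+0-1=2; pred: 12+0-6=6
Step 3: prey: 2+0-0=2; pred: 6+0-3=3
Step 4: prey: 2+0-0=2; pred: 3+0-1=2
Step 5: prey: 2+0-0=2; pred: 2+0-1=1
Step 6: prey: 2+0-0=2; pred: 1+0-0=1
Steps 7-15: state stable at prey=2, pred=1 (no change)
No extinction within 15 steps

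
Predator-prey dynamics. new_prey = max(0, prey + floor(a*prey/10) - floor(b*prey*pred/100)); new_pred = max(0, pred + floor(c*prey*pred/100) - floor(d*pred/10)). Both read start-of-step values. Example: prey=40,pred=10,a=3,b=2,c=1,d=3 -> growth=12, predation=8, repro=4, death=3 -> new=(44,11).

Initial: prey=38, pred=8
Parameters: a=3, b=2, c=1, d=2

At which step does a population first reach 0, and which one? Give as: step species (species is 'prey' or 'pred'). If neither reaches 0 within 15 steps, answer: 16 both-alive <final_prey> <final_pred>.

Answer: 16 both-alive 2 11

Derivation:
Step 1: prey: 38+11-6=43; pred: 8+3-1=10
Step 2: prey: 43+12-8=47; pred: 10+4-2=12
Step 3: prey: 47+14-11=50; pred: 12+5-2=15
Step 4: prey: 50+15-15=50; pred: 15+7-3=19
Step 5: prey: 50+15-19=46; pred: 19+9-3=25
Step 6: prey: 46+13-23=36; pred: 25+11-5=31
Step 7: prey: 36+10-22=24; pred: 31+11-6=36
Step 8: prey: 24+7-17=14; pred: 36+8-7=37
Step 9: prey: 14+4-10=8; pred: 37+5-7=35
Step 10: prey: 8+2-5=5; pred: 35+2-7=30
Step 11: prey: 5+1-3=3; pred: 30+1-6=25
Step 12: prey: 3+0-1=2; pred: 25+0-5=20
Step 13: prey: 2+0-0=2; pred: 20+0-4=16
Step 14: prey: 2+0-0=2; pred: 16+0-3=13
Step 15: prey: 2+0-0=2; pred: 13+0-2=11
No extinction within 15 steps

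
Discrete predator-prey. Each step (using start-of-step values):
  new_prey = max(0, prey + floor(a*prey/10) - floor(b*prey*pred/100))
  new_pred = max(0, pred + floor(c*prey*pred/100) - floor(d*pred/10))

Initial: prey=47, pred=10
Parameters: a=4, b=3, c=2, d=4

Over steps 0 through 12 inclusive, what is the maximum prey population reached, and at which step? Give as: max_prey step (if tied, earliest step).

Answer: 51 1

Derivation:
Step 1: prey: 47+18-14=51; pred: 10+9-4=15
Step 2: prey: 51+20-22=49; pred: 15+15-6=24
Step 3: prey: 49+19-35=33; pred: 24+23-9=38
Step 4: prey: 33+13-37=9; pred: 38+25-15=48
Step 5: prey: 9+3-12=0; pred: 48+8-19=37
Step 6: prey: 0+0-0=0; pred: 37+0-14=23
Step 7: prey: 0+0-0=0; pred: 23+0-9=14
Step 8: prey: 0+0-0=0; pred: 14+0-5=9
Step 9: prey: 0+0-0=0; pred: 9+0-3=6
Step 10: prey: 0+0-0=0; pred: 6+0-2=4
Step 11: prey: 0+0-0=0; pred: 4+0-1=3
Step 12: prey: 0+0-0=0; pred: 3+0-1=2
Max prey = 51 at step 1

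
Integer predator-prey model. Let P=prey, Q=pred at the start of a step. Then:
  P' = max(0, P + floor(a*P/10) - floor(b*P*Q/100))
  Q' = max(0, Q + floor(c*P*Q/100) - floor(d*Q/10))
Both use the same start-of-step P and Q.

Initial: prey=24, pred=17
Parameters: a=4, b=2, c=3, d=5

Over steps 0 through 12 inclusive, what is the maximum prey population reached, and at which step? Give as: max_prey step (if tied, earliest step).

Step 1: prey: 24+9-8=25; pred: 17+12-8=21
Step 2: prey: 25+10-10=25; pred: 21+15-10=26
Step 3: prey: 25+10-13=22; pred: 26+19-13=32
Step 4: prey: 22+8-14=16; pred: 32+21-16=37
Step 5: prey: 16+6-11=11; pred: 37+17-18=36
Step 6: prey: 11+4-7=8; pred: 36+11-18=29
Step 7: prey: 8+3-4=7; pred: 29+6-14=21
Step 8: prey: 7+2-2=7; pred: 21+4-10=15
Step 9: prey: 7+2-2=7; pred: 15+3-7=11
Step 10: prey: 7+2-1=8; pred: 11+2-5=8
Step 11: prey: 8+3-1=10; pred: 8+1-4=5
Step 12: prey: 10+4-1=13; pred: 5+1-2=4
Max prey = 25 at step 1

Answer: 25 1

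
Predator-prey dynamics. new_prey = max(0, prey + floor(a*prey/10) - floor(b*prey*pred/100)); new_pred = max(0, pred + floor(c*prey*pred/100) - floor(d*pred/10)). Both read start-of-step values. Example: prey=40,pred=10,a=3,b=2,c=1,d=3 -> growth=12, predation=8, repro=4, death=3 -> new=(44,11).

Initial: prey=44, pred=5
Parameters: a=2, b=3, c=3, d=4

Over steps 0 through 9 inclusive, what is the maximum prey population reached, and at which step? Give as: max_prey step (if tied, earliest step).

Answer: 46 1

Derivation:
Step 1: prey: 44+8-6=46; pred: 5+6-2=9
Step 2: prey: 46+9-12=43; pred: 9+12-3=18
Step 3: prey: 43+8-23=28; pred: 18+23-7=34
Step 4: prey: 28+5-28=5; pred: 34+28-13=49
Step 5: prey: 5+1-7=0; pred: 49+7-19=37
Step 6: prey: 0+0-0=0; pred: 37+0-14=23
Step 7: prey: 0+0-0=0; pred: 23+0-9=14
Step 8: prey: 0+0-0=0; pred: 14+0-5=9
Step 9: prey: 0+0-0=0; pred: 9+0-3=6
Max prey = 46 at step 1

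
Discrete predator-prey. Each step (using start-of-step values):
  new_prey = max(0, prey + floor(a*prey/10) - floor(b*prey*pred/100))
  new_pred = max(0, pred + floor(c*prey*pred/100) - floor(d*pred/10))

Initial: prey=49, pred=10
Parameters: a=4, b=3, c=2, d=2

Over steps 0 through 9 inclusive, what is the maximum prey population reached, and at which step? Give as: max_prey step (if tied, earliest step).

Answer: 54 1

Derivation:
Step 1: prey: 49+19-14=54; pred: 10+9-2=17
Step 2: prey: 54+21-27=48; pred: 17+18-3=32
Step 3: prey: 48+19-46=21; pred: 32+30-6=56
Step 4: prey: 21+8-35=0; pred: 56+23-11=68
Step 5: prey: 0+0-0=0; pred: 68+0-13=55
Step 6: prey: 0+0-0=0; pred: 55+0-11=44
Step 7: prey: 0+0-0=0; pred: 44+0-8=36
Step 8: prey: 0+0-0=0; pred: 36+0-7=29
Step 9: prey: 0+0-0=0; pred: 29+0-5=24
Max prey = 54 at step 1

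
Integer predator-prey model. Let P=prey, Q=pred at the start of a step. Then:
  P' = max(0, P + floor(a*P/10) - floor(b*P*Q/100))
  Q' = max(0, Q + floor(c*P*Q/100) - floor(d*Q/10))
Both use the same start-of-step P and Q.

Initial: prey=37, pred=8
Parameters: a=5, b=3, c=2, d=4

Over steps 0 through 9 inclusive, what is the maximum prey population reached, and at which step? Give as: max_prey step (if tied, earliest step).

Step 1: prey: 37+18-8=47; pred: 8+5-3=10
Step 2: prey: 47+23-14=56; pred: 10+9-4=15
Step 3: prey: 56+28-25=59; pred: 15+16-6=25
Step 4: prey: 59+29-44=44; pred: 25+29-10=44
Step 5: prey: 44+22-58=8; pred: 44+38-17=65
Step 6: prey: 8+4-15=0; pred: 65+10-26=49
Step 7: prey: 0+0-0=0; pred: 49+0-19=30
Step 8: prey: 0+0-0=0; pred: 30+0-12=18
Step 9: prey: 0+0-0=0; pred: 18+0-7=11
Max prey = 59 at step 3

Answer: 59 3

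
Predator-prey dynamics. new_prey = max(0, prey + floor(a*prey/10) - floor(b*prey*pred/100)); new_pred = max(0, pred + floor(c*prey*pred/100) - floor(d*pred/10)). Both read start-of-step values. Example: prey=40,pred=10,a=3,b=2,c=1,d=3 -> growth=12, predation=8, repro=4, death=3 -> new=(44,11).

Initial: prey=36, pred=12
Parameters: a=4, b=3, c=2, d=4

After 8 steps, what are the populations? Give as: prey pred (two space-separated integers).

Answer: 3 9

Derivation:
Step 1: prey: 36+14-12=38; pred: 12+8-4=16
Step 2: prey: 38+15-18=35; pred: 16+12-6=22
Step 3: prey: 35+14-23=26; pred: 22+15-8=29
Step 4: prey: 26+10-22=14; pred: 29+15-11=33
Step 5: prey: 14+5-13=6; pred: 33+9-13=29
Step 6: prey: 6+2-5=3; pred: 29+3-11=21
Step 7: prey: 3+1-1=3; pred: 21+1-8=14
Step 8: prey: 3+1-1=3; pred: 14+0-5=9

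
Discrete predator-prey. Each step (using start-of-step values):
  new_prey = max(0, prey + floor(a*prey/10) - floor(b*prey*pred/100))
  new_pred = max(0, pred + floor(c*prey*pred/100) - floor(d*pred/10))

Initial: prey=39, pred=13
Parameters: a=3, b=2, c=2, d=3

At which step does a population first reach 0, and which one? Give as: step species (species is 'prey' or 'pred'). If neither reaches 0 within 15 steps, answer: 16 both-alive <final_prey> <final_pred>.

Answer: 16 both-alive 1 3

Derivation:
Step 1: prey: 39+11-10=40; pred: 13+10-3=20
Step 2: prey: 40+12-16=36; pred: 20+16-6=30
Step 3: prey: 36+10-21=25; pred: 30+21-9=42
Step 4: prey: 25+7-21=11; pred: 42+21-12=51
Step 5: prey: 11+3-11=3; pred: 51+11-15=47
Step 6: prey: 3+0-2=1; pred: 47+2-14=35
Step 7: prey: 1+0-0=1; pred: 35+0-10=25
Step 8: prey: 1+0-0=1; pred: 25+0-7=18
Step 9: prey: 1+0-0=1; pred: 18+0-5=13
Step 10: prey: 1+0-0=1; pred: 13+0-3=10
Step 11: prey: 1+0-0=1; pred: 10+0-3=7
Step 12: prey: 1+0-0=1; pred: 7+0-2=5
Step 13: prey: 1+0-0=1; pred: 5+0-1=4
Step 14: prey: 1+0-0=1; pred: 4+0-1=3
Step 15: prey: 1+0-0=1; pred: 3+0-0=3
No extinction within 15 steps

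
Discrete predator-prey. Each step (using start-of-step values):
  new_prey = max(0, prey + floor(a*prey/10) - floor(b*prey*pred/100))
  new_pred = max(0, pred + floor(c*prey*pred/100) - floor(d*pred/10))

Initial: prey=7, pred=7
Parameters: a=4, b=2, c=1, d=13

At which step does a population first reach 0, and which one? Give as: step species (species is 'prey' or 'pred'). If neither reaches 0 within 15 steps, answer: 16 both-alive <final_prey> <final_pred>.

Answer: 1 pred

Derivation:
Step 1: prey: 7+2-0=9; pred: 7+0-9=0
First extinction: pred at step 1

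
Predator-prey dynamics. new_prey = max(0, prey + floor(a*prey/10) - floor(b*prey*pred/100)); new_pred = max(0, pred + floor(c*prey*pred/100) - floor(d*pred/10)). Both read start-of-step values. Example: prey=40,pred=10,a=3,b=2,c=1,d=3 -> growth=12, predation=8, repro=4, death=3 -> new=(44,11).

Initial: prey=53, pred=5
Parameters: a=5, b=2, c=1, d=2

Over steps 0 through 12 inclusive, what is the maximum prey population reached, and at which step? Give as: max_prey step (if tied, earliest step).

Answer: 158 4

Derivation:
Step 1: prey: 53+26-5=74; pred: 5+2-1=6
Step 2: prey: 74+37-8=103; pred: 6+4-1=9
Step 3: prey: 103+51-18=136; pred: 9+9-1=17
Step 4: prey: 136+68-46=158; pred: 17+23-3=37
Step 5: prey: 158+79-116=121; pred: 37+58-7=88
Step 6: prey: 121+60-212=0; pred: 88+106-17=177
Step 7: prey: 0+0-0=0; pred: 177+0-35=142
Step 8: prey: 0+0-0=0; pred: 142+0-28=114
Step 9: prey: 0+0-0=0; pred: 114+0-22=92
Step 10: prey: 0+0-0=0; pred: 92+0-18=74
Step 11: prey: 0+0-0=0; pred: 74+0-14=60
Step 12: prey: 0+0-0=0; pred: 60+0-12=48
Max prey = 158 at step 4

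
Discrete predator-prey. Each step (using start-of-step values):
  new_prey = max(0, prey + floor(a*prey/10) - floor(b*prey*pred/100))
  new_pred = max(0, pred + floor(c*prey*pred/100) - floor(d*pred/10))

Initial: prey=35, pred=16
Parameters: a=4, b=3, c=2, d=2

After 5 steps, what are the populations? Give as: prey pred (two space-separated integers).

Answer: 0 35

Derivation:
Step 1: prey: 35+14-16=33; pred: 16+11-3=24
Step 2: prey: 33+13-23=23; pred: 24+15-4=35
Step 3: prey: 23+9-24=8; pred: 35+16-7=44
Step 4: prey: 8+3-10=1; pred: 44+7-8=43
Step 5: prey: 1+0-1=0; pred: 43+0-8=35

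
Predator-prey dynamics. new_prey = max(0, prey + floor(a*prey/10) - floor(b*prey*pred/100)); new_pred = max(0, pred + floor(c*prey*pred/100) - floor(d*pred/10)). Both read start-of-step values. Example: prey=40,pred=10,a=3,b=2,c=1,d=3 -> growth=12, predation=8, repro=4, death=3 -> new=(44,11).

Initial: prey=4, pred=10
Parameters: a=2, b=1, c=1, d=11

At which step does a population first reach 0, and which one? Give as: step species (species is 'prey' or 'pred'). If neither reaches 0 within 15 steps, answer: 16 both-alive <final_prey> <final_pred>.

Answer: 1 pred

Derivation:
Step 1: prey: 4+0-0=4; pred: 10+0-11=0
First extinction: pred at step 1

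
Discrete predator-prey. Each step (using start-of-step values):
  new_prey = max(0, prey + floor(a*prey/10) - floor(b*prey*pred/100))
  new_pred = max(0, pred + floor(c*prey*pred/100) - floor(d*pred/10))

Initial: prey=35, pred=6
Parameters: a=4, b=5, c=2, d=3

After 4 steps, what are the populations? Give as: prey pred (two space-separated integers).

Step 1: prey: 35+14-10=39; pred: 6+4-1=9
Step 2: prey: 39+15-17=37; pred: 9+7-2=14
Step 3: prey: 37+14-25=26; pred: 14+10-4=20
Step 4: prey: 26+10-26=10; pred: 20+10-6=24

Answer: 10 24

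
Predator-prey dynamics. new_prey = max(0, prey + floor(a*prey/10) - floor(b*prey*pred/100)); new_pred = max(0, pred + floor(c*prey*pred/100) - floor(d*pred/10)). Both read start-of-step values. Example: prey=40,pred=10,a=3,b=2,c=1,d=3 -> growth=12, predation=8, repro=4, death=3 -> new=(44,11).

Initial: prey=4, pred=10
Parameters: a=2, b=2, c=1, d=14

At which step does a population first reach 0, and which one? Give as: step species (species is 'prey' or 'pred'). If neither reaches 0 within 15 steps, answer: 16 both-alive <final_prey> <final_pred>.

Step 1: prey: 4+0-0=4; pred: 10+0-14=0
First extinction: pred at step 1

Answer: 1 pred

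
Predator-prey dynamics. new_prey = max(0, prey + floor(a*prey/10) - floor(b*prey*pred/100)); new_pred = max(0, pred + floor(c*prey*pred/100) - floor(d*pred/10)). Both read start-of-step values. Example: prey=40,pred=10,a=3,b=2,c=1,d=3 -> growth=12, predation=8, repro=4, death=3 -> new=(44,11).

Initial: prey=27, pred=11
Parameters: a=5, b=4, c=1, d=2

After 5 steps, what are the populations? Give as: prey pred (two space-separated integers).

Step 1: prey: 27+13-11=29; pred: 11+2-2=11
Step 2: prey: 29+14-12=31; pred: 11+3-2=12
Step 3: prey: 31+15-14=32; pred: 12+3-2=13
Step 4: prey: 32+16-16=32; pred: 13+4-2=15
Step 5: prey: 32+16-19=29; pred: 15+4-3=16

Answer: 29 16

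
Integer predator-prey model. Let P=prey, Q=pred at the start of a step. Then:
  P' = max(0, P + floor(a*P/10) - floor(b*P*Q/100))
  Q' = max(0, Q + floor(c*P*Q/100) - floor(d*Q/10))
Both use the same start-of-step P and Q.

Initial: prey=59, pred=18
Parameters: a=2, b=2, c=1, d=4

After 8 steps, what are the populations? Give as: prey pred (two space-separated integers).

Answer: 16 7

Derivation:
Step 1: prey: 59+11-21=49; pred: 18+10-7=21
Step 2: prey: 49+9-20=38; pred: 21+10-8=23
Step 3: prey: 38+7-17=28; pred: 23+8-9=22
Step 4: prey: 28+5-12=21; pred: 22+6-8=20
Step 5: prey: 21+4-8=17; pred: 20+4-8=16
Step 6: prey: 17+3-5=15; pred: 16+2-6=12
Step 7: prey: 15+3-3=15; pred: 12+1-4=9
Step 8: prey: 15+3-2=16; pred: 9+1-3=7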